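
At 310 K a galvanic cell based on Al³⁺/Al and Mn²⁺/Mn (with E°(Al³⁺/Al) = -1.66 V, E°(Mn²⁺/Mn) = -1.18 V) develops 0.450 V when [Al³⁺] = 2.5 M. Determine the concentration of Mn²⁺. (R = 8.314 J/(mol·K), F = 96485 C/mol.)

From the Nernst equation, ln Q = nF(E° − E)/RT = 6×96485×(0.48 − 0.450)/(8.314×310) = 6.738, so Q = 844.
With Q = [Al³⁺]^2/[Mn²⁺]^3 and the known concentrations, [Mn²⁺]^3 in the denominator gives [Mn²⁺] = 0.19 M.

0.19 M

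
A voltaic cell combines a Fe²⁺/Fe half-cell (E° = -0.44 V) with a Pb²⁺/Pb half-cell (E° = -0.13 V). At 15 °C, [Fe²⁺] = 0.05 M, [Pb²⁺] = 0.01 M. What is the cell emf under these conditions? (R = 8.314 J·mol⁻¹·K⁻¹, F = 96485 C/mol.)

The Pb²⁺/Pb couple has the higher reduction potential and acts as the cathode, so E°_cell = -0.13 − (-0.44) = 0.31 V.
Balancing electrons gives n = 2; the reaction quotient is Q = [Fe²⁺]/[Pb²⁺] = 5.00.
E = E° − (RT/nF) ln Q = 0.31 − (8.314×288)/(2×96485) × (1.609) = 0.310 − 0.020 = 0.290 V.

0.290 V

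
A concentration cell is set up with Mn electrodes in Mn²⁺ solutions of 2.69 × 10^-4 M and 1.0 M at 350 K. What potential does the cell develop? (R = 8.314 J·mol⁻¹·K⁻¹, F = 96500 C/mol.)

0.12 V

Both half-cells are Mn²⁺/Mn, so E°_cell = 0. The concentrated side is the cathode; the cell reaction moves Mn²⁺ from high to low concentration with n = 2.
Q = [Mn²⁺]_dilute/[Mn²⁺]_conc = 2.69 × 10^-4/1.0 = 2.69 × 10^-4.
E = 0 − (RT/nF) ln Q = −((8.314×350)/(2×96500))(-8.221) = 0.1239 V.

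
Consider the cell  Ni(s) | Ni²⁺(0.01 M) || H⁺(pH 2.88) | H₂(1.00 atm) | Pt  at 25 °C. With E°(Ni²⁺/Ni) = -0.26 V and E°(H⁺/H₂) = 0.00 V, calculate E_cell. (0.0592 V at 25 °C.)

The hydrogen couple is the cathode, so E°_cell = 0.26 V; n = 2.
[H⁺] = 10^(−2.88) = 0.0013 M, and Q = [Ni²⁺]·P(H₂) / [H⁺]^2 = 5750.
E = E° − (0.0592/2) log Q = 0.26 − (0.0592/2)(3.760) = 0.149 V.

0.15 V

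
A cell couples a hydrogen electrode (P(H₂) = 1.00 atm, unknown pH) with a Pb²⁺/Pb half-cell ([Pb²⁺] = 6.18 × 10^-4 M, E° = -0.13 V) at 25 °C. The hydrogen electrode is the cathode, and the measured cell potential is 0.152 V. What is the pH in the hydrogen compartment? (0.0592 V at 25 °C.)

pH = 1.23

E°_cell = 0.13 V and n = 2.
log Q = n(E° − E)/0.0592 = 2×(0.13 − 0.152)/0.0592 = -0.743.
With Q = [Pb²⁺]·P(H₂) / [H⁺]^2, solving for [H⁺] gives log[H⁺] = -1.233, so pH = 1.23.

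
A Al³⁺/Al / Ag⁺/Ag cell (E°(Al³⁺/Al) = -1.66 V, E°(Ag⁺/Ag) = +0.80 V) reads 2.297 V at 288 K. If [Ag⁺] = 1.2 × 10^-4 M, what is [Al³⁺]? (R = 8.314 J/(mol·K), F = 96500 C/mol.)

6.3 × 10^-4 M

From the Nernst equation, ln Q = nF(E° − E)/RT = 3×96500×(2.46 − 2.297)/(8.314×288) = 19.708, so Q = 3.62 × 10^8.
With Q = [Al³⁺]/[Ag⁺]^3 and the known concentrations, [Al³⁺] in the numerator gives [Al³⁺] = 6.3 × 10^-4 M.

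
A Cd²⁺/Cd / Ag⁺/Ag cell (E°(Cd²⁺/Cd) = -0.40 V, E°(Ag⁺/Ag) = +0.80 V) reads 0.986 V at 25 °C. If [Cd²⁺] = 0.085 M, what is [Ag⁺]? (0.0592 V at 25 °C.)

From the Nernst equation, log Q = n(E° − E)/0.0592 = 2(1.20 − 0.986)/0.0592 = 7.230, so Q = 1.7 × 10^7.
With Q = [Cd²⁺]/[Ag⁺]^2 and the known concentrations, [Ag⁺]^2 in the denominator gives [Ag⁺] = 7.1 × 10^-5 M.

7.1 × 10^-5 M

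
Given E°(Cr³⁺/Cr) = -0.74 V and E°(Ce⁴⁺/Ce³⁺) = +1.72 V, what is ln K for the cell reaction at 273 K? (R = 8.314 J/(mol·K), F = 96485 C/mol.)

ln K = 313.7

E°_cell = +1.72 − (-0.74) = 2.46 V, with n = 3 electrons transferred.
At equilibrium E = 0, so the Nernst equation gives ln K = nFE°/RT = (3)(96485)(2.46)/((8.314)(273)) = 313.72.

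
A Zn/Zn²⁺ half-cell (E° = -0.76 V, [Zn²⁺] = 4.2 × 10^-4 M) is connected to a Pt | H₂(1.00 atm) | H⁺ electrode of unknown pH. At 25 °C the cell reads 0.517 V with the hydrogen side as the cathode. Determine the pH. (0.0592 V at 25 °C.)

E°_cell = 0.76 V and n = 2.
log Q = n(E° − E)/0.0592 = 2×(0.76 − 0.517)/0.0592 = 8.209.
With Q = [Zn²⁺]·P(H₂) / [H⁺]^2, solving for [H⁺] gives log[H⁺] = -5.793, so pH = 5.79.

pH = 5.79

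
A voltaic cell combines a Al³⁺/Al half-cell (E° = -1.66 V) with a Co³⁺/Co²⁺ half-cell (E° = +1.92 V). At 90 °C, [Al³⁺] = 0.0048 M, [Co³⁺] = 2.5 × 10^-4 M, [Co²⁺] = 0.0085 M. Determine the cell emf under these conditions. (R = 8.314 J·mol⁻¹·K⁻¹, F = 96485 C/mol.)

The Co³⁺/Co²⁺ couple has the higher reduction potential and acts as the cathode, so E°_cell = +1.92 − (-1.66) = 3.58 V.
Balancing electrons gives n = 3; the reaction quotient is Q = [Al³⁺]·[Co²⁺]^3/[Co³⁺]^3 = 189.
E = E° − (RT/nF) ln Q = 3.58 − (8.314×363)/(3×96485) × (5.240) = 3.580 − 0.055 = 3.525 V.

3.53 V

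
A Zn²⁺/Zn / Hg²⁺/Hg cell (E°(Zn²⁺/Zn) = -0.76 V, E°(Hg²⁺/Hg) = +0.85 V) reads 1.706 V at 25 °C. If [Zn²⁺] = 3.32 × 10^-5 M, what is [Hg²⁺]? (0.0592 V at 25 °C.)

From the Nernst equation, log Q = n(E° − E)/0.0592 = 2(1.61 − 1.706)/0.0592 = -3.243, so Q = 5.71 × 10^-4.
With Q = [Zn²⁺]/[Hg²⁺] and the known concentrations, [Hg²⁺] in the denominator gives [Hg²⁺] = 0.058 M.

0.058 M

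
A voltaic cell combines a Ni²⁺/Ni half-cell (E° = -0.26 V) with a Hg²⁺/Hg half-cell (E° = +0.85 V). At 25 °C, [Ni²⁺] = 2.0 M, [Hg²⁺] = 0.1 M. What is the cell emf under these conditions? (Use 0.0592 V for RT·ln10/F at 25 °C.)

1.07 V

The Hg²⁺/Hg couple has the higher reduction potential and acts as the cathode, so E°_cell = +0.85 − (-0.26) = 1.11 V.
Balancing electrons gives n = 2; the reaction quotient is Q = [Ni²⁺]/[Hg²⁺] = 20.0.
At 25 °C, E = E° − (0.0592/n) log Q = 1.11 − (0.0592/2)(1.301) = 1.110 − 0.039 = 1.071 V.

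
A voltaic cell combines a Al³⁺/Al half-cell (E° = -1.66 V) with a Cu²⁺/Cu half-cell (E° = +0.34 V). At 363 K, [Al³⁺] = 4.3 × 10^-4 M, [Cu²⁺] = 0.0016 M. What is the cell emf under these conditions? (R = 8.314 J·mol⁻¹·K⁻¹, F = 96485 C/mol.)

1.98 V

The Cu²⁺/Cu couple has the higher reduction potential and acts as the cathode, so E°_cell = +0.34 − (-1.66) = 2.00 V.
Balancing electrons gives n = 6; the reaction quotient is Q = [Al³⁺]^2/[Cu²⁺]^3 = 45.1.
E = E° − (RT/nF) ln Q = 2.00 − (8.314×363)/(6×96485) × (3.810) = 2.000 − 0.020 = 1.980 V.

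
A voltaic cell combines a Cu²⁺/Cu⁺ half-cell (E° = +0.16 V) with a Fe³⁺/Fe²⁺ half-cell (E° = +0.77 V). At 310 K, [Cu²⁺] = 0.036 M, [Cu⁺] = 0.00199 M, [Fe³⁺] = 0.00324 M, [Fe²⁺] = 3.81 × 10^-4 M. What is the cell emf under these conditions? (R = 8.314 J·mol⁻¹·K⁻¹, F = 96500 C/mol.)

0.590 V

The Fe³⁺/Fe²⁺ couple has the higher reduction potential and acts as the cathode, so E°_cell = +0.77 − (+0.16) = 0.61 V.
Balancing electrons gives n = 1; the reaction quotient is Q = [Cu²⁺]·[Fe²⁺]/([Cu⁺]·[Fe³⁺]) = 2.13.
E = E° − (RT/nF) ln Q = 0.61 − (8.314×310)/(1×96500) × (0.755) = 0.610 − 0.020 = 0.590 V.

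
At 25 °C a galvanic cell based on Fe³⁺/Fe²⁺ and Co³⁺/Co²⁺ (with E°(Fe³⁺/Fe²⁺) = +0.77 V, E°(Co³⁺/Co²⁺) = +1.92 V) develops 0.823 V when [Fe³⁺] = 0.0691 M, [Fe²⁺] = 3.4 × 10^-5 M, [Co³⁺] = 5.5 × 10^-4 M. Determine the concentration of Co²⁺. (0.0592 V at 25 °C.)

From the Nernst equation, log Q = n(E° − E)/0.0592 = 1(1.15 − 0.823)/0.0592 = 5.524, so Q = 3.34 × 10^5.
With Q = [Fe³⁺]·[Co²⁺]/([Fe²⁺]·[Co³⁺]) and the known concentrations, [Co²⁺] in the numerator gives [Co²⁺] = 0.09 M.

0.09 M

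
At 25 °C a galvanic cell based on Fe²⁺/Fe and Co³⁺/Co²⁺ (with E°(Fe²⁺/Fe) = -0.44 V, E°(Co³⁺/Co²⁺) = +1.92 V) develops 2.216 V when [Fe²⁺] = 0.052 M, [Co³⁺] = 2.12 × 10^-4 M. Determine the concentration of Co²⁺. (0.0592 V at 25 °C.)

From the Nernst equation, log Q = n(E° − E)/0.0592 = 2(2.36 − 2.216)/0.0592 = 4.865, so Q = 7.33 × 10^4.
With Q = [Fe²⁺]·[Co²⁺]^2/[Co³⁺]^2 and the known concentrations, [Co²⁺]^2 in the numerator gives [Co²⁺] = 0.25 M.

0.25 M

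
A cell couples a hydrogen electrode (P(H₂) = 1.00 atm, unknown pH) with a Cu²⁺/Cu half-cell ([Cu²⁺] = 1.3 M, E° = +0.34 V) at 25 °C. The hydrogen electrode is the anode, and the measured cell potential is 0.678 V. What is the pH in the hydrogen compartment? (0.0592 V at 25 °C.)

E°_cell = 0.34 V and n = 2.
log Q = n(E° − E)/0.0592 = 2×(0.34 − 0.678)/0.0592 = -11.419.
With Q = [H⁺]^2 / ([Cu²⁺]·P(H₂)), solving for [H⁺] gives log[H⁺] = -5.652, so pH = 5.65.

pH = 5.65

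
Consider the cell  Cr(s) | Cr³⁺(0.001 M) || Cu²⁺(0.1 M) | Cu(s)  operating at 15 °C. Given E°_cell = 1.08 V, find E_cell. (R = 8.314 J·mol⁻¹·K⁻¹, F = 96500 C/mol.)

1.11 V

Balancing electrons gives n = 6; the reaction quotient is Q = [Cr³⁺]^2/[Cu²⁺]^3 = 0.00100.
E = E° − (RT/nF) ln Q = 1.08 − (8.314×288)/(6×96500) × (-6.908) = 1.080 + 0.029 = 1.109 V.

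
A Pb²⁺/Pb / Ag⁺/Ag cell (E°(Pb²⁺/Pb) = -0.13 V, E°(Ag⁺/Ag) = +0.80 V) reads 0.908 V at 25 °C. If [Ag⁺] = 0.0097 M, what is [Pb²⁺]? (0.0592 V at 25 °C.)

From the Nernst equation, log Q = n(E° − E)/0.0592 = 2(0.93 − 0.908)/0.0592 = 0.743, so Q = 5.54.
With Q = [Pb²⁺]/[Ag⁺]^2 and the known concentrations, [Pb²⁺] in the numerator gives [Pb²⁺] = 5.2 × 10^-4 M.

5.2 × 10^-4 M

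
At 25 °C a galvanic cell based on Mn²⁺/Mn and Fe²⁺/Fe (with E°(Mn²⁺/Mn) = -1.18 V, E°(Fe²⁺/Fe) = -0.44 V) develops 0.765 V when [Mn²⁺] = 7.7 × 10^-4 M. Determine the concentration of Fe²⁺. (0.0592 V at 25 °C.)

From the Nernst equation, log Q = n(E° − E)/0.0592 = 2(0.74 − 0.765)/0.0592 = -0.845, so Q = 0.143.
With Q = [Mn²⁺]/[Fe²⁺] and the known concentrations, [Fe²⁺] in the denominator gives [Fe²⁺] = 0.0054 M.

0.0054 M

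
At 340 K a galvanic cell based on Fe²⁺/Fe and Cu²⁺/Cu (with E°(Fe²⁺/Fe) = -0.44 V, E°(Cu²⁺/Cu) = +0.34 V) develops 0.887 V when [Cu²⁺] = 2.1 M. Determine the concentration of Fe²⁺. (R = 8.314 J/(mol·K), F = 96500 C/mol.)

0.0014 M

From the Nernst equation, ln Q = nF(E° − E)/RT = 2×96500×(0.78 − 0.887)/(8.314×340) = -7.306, so Q = 6.72 × 10^-4.
With Q = [Fe²⁺]/[Cu²⁺] and the known concentrations, [Fe²⁺] in the numerator gives [Fe²⁺] = 0.0014 M.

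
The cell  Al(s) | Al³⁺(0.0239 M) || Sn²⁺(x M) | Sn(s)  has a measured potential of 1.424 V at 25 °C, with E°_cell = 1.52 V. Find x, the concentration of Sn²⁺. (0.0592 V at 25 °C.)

From the Nernst equation, log Q = n(E° − E)/0.0592 = 6(1.52 − 1.424)/0.0592 = 9.730, so Q = 5.37 × 10^9.
With Q = [Al³⁺]^2/[Sn²⁺]^3 and the known concentrations, [Sn²⁺]^3 in the denominator gives [Sn²⁺] = 4.7 × 10^-5 M.

4.7 × 10^-5 M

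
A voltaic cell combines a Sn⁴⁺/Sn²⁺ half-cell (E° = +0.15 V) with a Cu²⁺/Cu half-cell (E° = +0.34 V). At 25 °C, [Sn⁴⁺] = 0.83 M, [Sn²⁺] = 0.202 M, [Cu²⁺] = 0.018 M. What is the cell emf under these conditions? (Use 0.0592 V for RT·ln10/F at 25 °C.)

The Cu²⁺/Cu couple has the higher reduction potential and acts as the cathode, so E°_cell = +0.34 − (+0.15) = 0.19 V.
Balancing electrons gives n = 2; the reaction quotient is Q = [Sn⁴⁺]/([Sn²⁺]·[Cu²⁺]) = 228.
At 25 °C, E = E° − (0.0592/n) log Q = 0.19 − (0.0592/2)(2.358) = 0.190 − 0.070 = 0.120 V.

0.120 V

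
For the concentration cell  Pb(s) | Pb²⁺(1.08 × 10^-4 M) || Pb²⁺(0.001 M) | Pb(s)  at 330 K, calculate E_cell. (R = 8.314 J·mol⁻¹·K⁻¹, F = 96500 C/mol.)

0.032 V

Both half-cells are Pb²⁺/Pb, so E°_cell = 0. The concentrated side is the cathode; the cell reaction moves Pb²⁺ from high to low concentration with n = 2.
Q = [Pb²⁺]_dilute/[Pb²⁺]_conc = 1.08 × 10^-4/0.001 = 0.108.
E = 0 − (RT/nF) ln Q = −((8.314×330)/(2×96500))(-2.226) = 0.0316 V.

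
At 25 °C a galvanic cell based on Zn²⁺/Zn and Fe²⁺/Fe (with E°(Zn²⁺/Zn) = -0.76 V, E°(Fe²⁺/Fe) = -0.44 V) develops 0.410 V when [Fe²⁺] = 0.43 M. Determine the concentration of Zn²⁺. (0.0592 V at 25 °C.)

From the Nernst equation, log Q = n(E° − E)/0.0592 = 2(0.32 − 0.410)/0.0592 = -3.041, so Q = 9.11 × 10^-4.
With Q = [Zn²⁺]/[Fe²⁺] and the known concentrations, [Zn²⁺] in the numerator gives [Zn²⁺] = 3.9 × 10^-4 M.

3.9 × 10^-4 M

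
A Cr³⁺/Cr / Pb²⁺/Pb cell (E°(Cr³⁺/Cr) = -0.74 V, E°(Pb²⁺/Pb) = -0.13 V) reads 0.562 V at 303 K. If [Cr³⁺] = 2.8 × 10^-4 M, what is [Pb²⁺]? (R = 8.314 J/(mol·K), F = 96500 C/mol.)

From the Nernst equation, ln Q = nF(E° − E)/RT = 6×96500×(0.61 − 0.562)/(8.314×303) = 11.032, so Q = 6.18 × 10^4.
With Q = [Cr³⁺]^2/[Pb²⁺]^3 and the known concentrations, [Pb²⁺]^3 in the denominator gives [Pb²⁺] = 1.1 × 10^-4 M.

1.1 × 10^-4 M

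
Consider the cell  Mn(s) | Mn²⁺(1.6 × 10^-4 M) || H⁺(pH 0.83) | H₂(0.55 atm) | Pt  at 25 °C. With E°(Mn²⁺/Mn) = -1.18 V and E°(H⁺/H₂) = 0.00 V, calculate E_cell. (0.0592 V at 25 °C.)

1.25 V

The hydrogen couple is the cathode, so E°_cell = 1.18 V; n = 2.
[H⁺] = 10^(−0.83) = 0.15 M, and Q = [Mn²⁺]·P(H₂) / [H⁺]^2 = 0.00402.
E = E° − (0.0592/2) log Q = 1.18 − (0.0592/2)(-2.396) = 1.251 V.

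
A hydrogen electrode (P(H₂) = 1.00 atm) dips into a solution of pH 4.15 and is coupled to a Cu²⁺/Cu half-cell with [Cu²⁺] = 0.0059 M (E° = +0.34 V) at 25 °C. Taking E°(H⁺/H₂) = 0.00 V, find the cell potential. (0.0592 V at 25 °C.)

The Cu²⁺/Cu couple is the cathode, so E°_cell = 0.34 V; n = 2.
[H⁺] = 10^(−4.15) = 7.1 × 10^-5 M, and Q = [H⁺]^2 / ([Cu²⁺]·P(H₂)) = 8.49 × 10^-7.
E = E° − (0.0592/2) log Q = 0.34 − (0.0592/2)(-6.071) = 0.520 V.

0.52 V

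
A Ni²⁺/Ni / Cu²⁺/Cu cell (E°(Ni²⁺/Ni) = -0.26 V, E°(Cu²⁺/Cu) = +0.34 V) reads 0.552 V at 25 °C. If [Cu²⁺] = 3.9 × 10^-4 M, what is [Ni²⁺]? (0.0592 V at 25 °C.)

0.016 M

From the Nernst equation, log Q = n(E° − E)/0.0592 = 2(0.60 − 0.552)/0.0592 = 1.622, so Q = 41.8.
With Q = [Ni²⁺]/[Cu²⁺] and the known concentrations, [Ni²⁺] in the numerator gives [Ni²⁺] = 0.016 M.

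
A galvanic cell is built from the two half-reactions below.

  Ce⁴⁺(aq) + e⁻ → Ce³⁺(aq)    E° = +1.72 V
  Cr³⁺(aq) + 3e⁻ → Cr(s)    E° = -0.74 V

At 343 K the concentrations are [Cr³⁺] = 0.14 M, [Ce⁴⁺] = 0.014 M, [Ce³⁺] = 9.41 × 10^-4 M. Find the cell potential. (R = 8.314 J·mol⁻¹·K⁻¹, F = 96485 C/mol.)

The Ce⁴⁺/Ce³⁺ couple has the higher reduction potential and acts as the cathode, so E°_cell = +1.72 − (-0.74) = 2.46 V.
Balancing electrons gives n = 3; the reaction quotient is Q = [Cr³⁺]·[Ce³⁺]^3/[Ce⁴⁺]^3 = 4.25 × 10^-5.
E = E° − (RT/nF) ln Q = 2.46 − (8.314×343)/(3×96485) × (-10.066) = 2.460 + 0.099 = 2.559 V.

2.56 V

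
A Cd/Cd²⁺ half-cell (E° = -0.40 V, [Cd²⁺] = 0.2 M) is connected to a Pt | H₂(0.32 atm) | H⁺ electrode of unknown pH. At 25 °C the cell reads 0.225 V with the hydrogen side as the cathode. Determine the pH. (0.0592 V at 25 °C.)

pH = 3.55

E°_cell = 0.40 V and n = 2.
log Q = n(E° − E)/0.0592 = 2×(0.40 − 0.225)/0.0592 = 5.912.
With Q = [Cd²⁺]·P(H₂) / [H⁺]^2, solving for [H⁺] gives log[H⁺] = -3.553, so pH = 3.55.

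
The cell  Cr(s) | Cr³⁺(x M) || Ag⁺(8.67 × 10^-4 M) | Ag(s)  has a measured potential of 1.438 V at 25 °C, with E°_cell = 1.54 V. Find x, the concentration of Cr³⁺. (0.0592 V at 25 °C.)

9.6 × 10^-5 M

From the Nernst equation, log Q = n(E° − E)/0.0592 = 3(1.54 − 1.438)/0.0592 = 5.169, so Q = 1.48 × 10^5.
With Q = [Cr³⁺]/[Ag⁺]^3 and the known concentrations, [Cr³⁺] in the numerator gives [Cr³⁺] = 9.6 × 10^-5 M.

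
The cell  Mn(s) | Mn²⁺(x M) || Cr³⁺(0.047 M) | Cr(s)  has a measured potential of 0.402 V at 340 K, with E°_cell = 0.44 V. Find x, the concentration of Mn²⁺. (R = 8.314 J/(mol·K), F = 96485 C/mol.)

1.7 M

From the Nernst equation, ln Q = nF(E° − E)/RT = 6×96485×(0.44 − 0.402)/(8.314×340) = 7.782, so Q = 2400.
With Q = [Mn²⁺]^3/[Cr³⁺]^2 and the known concentrations, [Mn²⁺]^3 in the numerator gives [Mn²⁺] = 1.7 M.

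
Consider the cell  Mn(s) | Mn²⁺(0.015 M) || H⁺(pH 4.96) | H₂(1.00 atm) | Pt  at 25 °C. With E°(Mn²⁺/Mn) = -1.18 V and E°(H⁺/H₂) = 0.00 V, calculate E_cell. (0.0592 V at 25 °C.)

0.94 V

The hydrogen couple is the cathode, so E°_cell = 1.18 V; n = 2.
[H⁺] = 10^(−4.96) = 1.1 × 10^-5 M, and Q = [Mn²⁺]·P(H₂) / [H⁺]^2 = 1.25 × 10^8.
E = E° − (0.0592/2) log Q = 1.18 − (0.0592/2)(8.096) = 0.940 V.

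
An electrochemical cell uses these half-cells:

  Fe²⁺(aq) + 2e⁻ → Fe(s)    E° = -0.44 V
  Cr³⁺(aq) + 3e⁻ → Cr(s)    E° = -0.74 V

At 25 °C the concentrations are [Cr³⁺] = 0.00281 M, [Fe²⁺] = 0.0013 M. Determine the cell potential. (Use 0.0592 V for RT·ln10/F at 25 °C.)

0.265 V

The Fe²⁺/Fe couple has the higher reduction potential and acts as the cathode, so E°_cell = -0.44 − (-0.74) = 0.30 V.
Balancing electrons gives n = 6; the reaction quotient is Q = [Cr³⁺]^2/[Fe²⁺]^3 = 3590.
At 25 °C, E = E° − (0.0592/n) log Q = 0.30 − (0.0592/6)(3.556) = 0.300 − 0.035 = 0.265 V.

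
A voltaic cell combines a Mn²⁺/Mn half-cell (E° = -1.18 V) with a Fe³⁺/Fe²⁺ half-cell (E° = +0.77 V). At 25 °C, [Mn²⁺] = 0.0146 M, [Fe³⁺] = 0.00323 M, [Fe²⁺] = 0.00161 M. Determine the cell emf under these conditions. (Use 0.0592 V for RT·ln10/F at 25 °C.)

2.02 V

The Fe³⁺/Fe²⁺ couple has the higher reduction potential and acts as the cathode, so E°_cell = +0.77 − (-1.18) = 1.95 V.
Balancing electrons gives n = 2; the reaction quotient is Q = [Mn²⁺]·[Fe²⁺]^2/[Fe³⁺]^2 = 0.00363.
At 25 °C, E = E° − (0.0592/n) log Q = 1.95 − (0.0592/2)(-2.440) = 1.950 + 0.072 = 2.022 V.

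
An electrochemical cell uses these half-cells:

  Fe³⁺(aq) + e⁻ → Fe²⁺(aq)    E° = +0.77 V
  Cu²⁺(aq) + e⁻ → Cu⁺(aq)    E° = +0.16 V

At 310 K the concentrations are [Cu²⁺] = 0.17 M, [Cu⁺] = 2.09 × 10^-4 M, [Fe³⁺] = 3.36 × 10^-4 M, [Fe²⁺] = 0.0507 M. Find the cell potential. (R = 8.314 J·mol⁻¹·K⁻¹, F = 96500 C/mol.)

The Fe³⁺/Fe²⁺ couple has the higher reduction potential and acts as the cathode, so E°_cell = +0.77 − (+0.16) = 0.61 V.
Balancing electrons gives n = 1; the reaction quotient is Q = [Cu²⁺]·[Fe²⁺]/([Cu⁺]·[Fe³⁺]) = 1.23 × 10^5.
E = E° − (RT/nF) ln Q = 0.61 − (8.314×310)/(1×96500) × (11.718) = 0.610 − 0.313 = 0.297 V.

0.297 V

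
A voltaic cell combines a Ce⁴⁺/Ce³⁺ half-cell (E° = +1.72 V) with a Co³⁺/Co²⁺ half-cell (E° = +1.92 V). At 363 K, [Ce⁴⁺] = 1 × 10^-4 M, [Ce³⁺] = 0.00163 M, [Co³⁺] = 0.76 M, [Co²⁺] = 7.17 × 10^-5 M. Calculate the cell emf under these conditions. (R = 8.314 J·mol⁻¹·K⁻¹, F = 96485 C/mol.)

0.577 V

The Co³⁺/Co²⁺ couple has the higher reduction potential and acts as the cathode, so E°_cell = +1.92 − (+1.72) = 0.20 V.
Balancing electrons gives n = 1; the reaction quotient is Q = [Ce⁴⁺]·[Co²⁺]/([Ce³⁺]·[Co³⁺]) = 5.79 × 10^-6.
E = E° − (RT/nF) ln Q = 0.20 − (8.314×363)/(1×96485) × (-12.060) = 0.200 + 0.377 = 0.577 V.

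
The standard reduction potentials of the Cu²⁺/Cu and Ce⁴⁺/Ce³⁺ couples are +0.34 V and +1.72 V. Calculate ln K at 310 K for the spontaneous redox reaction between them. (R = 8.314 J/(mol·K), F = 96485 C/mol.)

ln K = 103.3

E°_cell = +1.72 − (+0.34) = 1.38 V, with n = 2 electrons transferred.
At equilibrium E = 0, so the Nernst equation gives ln K = nFE°/RT = (2)(96485)(1.38)/((8.314)(310)) = 103.32.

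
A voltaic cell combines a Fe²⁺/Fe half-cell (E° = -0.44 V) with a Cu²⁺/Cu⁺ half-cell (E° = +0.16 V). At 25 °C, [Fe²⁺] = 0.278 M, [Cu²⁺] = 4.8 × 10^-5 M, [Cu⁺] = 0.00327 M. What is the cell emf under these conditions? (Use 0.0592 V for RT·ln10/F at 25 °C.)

The Cu²⁺/Cu⁺ couple has the higher reduction potential and acts as the cathode, so E°_cell = +0.16 − (-0.44) = 0.60 V.
Balancing electrons gives n = 2; the reaction quotient is Q = [Fe²⁺]·[Cu⁺]^2/[Cu²⁺]^2 = 1290.
At 25 °C, E = E° − (0.0592/n) log Q = 0.60 − (0.0592/2)(3.111) = 0.600 − 0.092 = 0.508 V.

0.508 V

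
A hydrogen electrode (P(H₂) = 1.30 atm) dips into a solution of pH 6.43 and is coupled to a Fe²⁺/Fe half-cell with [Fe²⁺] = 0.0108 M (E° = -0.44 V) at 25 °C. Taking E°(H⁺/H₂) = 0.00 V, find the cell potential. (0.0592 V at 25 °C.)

The hydrogen couple is the cathode, so E°_cell = 0.44 V; n = 2.
[H⁺] = 10^(−6.43) = 3.7 × 10^-7 M, and Q = [Fe²⁺]·P(H₂) / [H⁺]^2 = 1.02 × 10^11.
E = E° − (0.0592/2) log Q = 0.44 − (0.0592/2)(11.007) = 0.114 V.

0.11 V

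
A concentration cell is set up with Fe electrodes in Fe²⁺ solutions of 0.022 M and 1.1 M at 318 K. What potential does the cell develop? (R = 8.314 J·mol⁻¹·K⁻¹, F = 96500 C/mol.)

Both half-cells are Fe²⁺/Fe, so E°_cell = 0. The concentrated side is the cathode; the cell reaction moves Fe²⁺ from high to low concentration with n = 2.
Q = [Fe²⁺]_dilute/[Fe²⁺]_conc = 0.022/1.1 = 0.0200.
E = 0 − (RT/nF) ln Q = −((8.314×318)/(2×96500))(-3.912) = 0.0536 V.

0.054 V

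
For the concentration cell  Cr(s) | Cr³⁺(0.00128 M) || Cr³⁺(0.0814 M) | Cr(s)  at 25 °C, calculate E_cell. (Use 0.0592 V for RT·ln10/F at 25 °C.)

0.036 V

Both half-cells are Cr³⁺/Cr, so E°_cell = 0. The concentrated side is the cathode; the cell reaction moves Cr³⁺ from high to low concentration with n = 3.
Q = [Cr³⁺]_dilute/[Cr³⁺]_conc = 0.00128/0.0814 = 0.0157.
E = 0 − (0.0592/3) log Q = −(0.0592/3)(-1.803) = 0.0356 V.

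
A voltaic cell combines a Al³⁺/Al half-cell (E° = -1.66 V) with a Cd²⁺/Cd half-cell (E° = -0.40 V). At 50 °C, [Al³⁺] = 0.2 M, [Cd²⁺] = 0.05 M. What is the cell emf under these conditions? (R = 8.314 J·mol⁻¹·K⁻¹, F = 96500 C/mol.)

1.23 V

The Cd²⁺/Cd couple has the higher reduction potential and acts as the cathode, so E°_cell = -0.40 − (-1.66) = 1.26 V.
Balancing electrons gives n = 6; the reaction quotient is Q = [Al³⁺]^2/[Cd²⁺]^3 = 320.
E = E° − (RT/nF) ln Q = 1.26 − (8.314×323)/(6×96500) × (5.768) = 1.260 − 0.027 = 1.233 V.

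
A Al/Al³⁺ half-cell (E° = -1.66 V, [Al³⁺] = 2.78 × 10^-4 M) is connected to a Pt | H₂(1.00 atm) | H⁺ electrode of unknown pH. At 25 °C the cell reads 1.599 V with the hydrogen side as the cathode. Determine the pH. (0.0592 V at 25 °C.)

E°_cell = 1.66 V and n = 6.
log Q = n(E° − E)/0.0592 = 6×(1.66 − 1.599)/0.0592 = 6.182.
With Q = [Al³⁺]^2·P(H₂)^3 / [H⁺]^6, solving for [H⁺] gives log[H⁺] = -2.216, so pH = 2.22.

pH = 2.22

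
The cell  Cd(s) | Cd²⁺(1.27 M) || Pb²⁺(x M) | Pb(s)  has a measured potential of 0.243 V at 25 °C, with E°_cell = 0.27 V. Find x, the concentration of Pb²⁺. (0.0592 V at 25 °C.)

From the Nernst equation, log Q = n(E° − E)/0.0592 = 2(0.27 − 0.243)/0.0592 = 0.912, so Q = 8.17.
With Q = [Cd²⁺]/[Pb²⁺] and the known concentrations, [Pb²⁺] in the denominator gives [Pb²⁺] = 0.16 M.

0.16 M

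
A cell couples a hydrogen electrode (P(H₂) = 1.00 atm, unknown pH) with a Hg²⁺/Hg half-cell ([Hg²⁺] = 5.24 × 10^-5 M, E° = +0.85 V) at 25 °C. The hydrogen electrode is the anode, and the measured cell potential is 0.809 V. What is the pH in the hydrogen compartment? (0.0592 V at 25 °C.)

pH = 1.45

E°_cell = 0.85 V and n = 2.
log Q = n(E° − E)/0.0592 = 2×(0.85 − 0.809)/0.0592 = 1.385.
With Q = [H⁺]^2 / ([Hg²⁺]·P(H₂)), solving for [H⁺] gives log[H⁺] = -1.448, so pH = 1.45.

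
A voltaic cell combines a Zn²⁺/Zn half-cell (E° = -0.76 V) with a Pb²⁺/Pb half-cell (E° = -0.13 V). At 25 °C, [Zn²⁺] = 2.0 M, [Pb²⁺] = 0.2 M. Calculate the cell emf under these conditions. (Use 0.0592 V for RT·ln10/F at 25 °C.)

The Pb²⁺/Pb couple has the higher reduction potential and acts as the cathode, so E°_cell = -0.13 − (-0.76) = 0.63 V.
Balancing electrons gives n = 2; the reaction quotient is Q = [Zn²⁺]/[Pb²⁺] = 10.0.
At 25 °C, E = E° − (0.0592/n) log Q = 0.63 − (0.0592/2)(1.000) = 0.630 − 0.030 = 0.600 V.

0.600 V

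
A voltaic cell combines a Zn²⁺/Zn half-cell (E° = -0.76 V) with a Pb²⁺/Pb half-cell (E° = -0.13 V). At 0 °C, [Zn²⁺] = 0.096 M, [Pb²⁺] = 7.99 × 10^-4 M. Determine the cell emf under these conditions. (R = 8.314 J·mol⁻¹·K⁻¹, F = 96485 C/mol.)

0.574 V

The Pb²⁺/Pb couple has the higher reduction potential and acts as the cathode, so E°_cell = -0.13 − (-0.76) = 0.63 V.
Balancing electrons gives n = 2; the reaction quotient is Q = [Zn²⁺]/[Pb²⁺] = 120.
E = E° − (RT/nF) ln Q = 0.63 − (8.314×273)/(2×96485) × (4.789) = 0.630 − 0.056 = 0.574 V.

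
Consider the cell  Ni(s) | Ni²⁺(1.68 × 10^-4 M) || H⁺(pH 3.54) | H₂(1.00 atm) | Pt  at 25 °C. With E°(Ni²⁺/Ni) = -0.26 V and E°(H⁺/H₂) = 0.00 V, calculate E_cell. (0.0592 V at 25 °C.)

The hydrogen couple is the cathode, so E°_cell = 0.26 V; n = 2.
[H⁺] = 10^(−3.54) = 2.9 × 10^-4 M, and Q = [Ni²⁺]·P(H₂) / [H⁺]^2 = 2020.
E = E° − (0.0592/2) log Q = 0.26 − (0.0592/2)(3.305) = 0.162 V.

0.16 V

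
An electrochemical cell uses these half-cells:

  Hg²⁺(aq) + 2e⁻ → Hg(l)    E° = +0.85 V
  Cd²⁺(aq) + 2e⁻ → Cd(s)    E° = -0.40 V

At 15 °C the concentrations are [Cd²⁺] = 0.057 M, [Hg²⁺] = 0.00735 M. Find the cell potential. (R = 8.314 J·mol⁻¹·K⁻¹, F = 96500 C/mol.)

The Hg²⁺/Hg couple has the higher reduction potential and acts as the cathode, so E°_cell = +0.85 − (-0.40) = 1.25 V.
Balancing electrons gives n = 2; the reaction quotient is Q = [Cd²⁺]/[Hg²⁺] = 7.76.
E = E° − (RT/nF) ln Q = 1.25 − (8.314×288)/(2×96500) × (2.048) = 1.250 − 0.025 = 1.225 V.

1.22 V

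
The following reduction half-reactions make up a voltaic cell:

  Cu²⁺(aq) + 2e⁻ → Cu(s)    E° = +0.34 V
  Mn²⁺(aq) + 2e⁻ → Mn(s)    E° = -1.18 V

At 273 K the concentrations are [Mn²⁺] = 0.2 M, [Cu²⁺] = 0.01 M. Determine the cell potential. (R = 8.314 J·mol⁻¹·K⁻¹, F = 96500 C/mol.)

1.48 V

The Cu²⁺/Cu couple has the higher reduction potential and acts as the cathode, so E°_cell = +0.34 − (-1.18) = 1.52 V.
Balancing electrons gives n = 2; the reaction quotient is Q = [Mn²⁺]/[Cu²⁺] = 20.0.
E = E° − (RT/nF) ln Q = 1.52 − (8.314×273)/(2×96500) × (2.996) = 1.520 − 0.035 = 1.485 V.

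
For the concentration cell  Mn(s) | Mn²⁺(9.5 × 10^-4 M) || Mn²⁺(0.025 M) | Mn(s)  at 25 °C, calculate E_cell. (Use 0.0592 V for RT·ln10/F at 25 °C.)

0.042 V

Both half-cells are Mn²⁺/Mn, so E°_cell = 0. The concentrated side is the cathode; the cell reaction moves Mn²⁺ from high to low concentration with n = 2.
Q = [Mn²⁺]_dilute/[Mn²⁺]_conc = 9.5 × 10^-4/0.025 = 0.0380.
E = 0 − (0.0592/2) log Q = −(0.0592/2)(-1.420) = 0.0420 V.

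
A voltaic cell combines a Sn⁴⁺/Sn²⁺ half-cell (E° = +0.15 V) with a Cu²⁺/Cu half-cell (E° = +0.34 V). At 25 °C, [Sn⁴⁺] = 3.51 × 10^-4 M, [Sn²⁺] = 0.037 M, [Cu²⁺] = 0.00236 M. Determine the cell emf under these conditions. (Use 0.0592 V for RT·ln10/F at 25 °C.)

0.172 V

The Cu²⁺/Cu couple has the higher reduction potential and acts as the cathode, so E°_cell = +0.34 − (+0.15) = 0.19 V.
Balancing electrons gives n = 2; the reaction quotient is Q = [Sn⁴⁺]/([Sn²⁺]·[Cu²⁺]) = 4.02.
At 25 °C, E = E° − (0.0592/n) log Q = 0.19 − (0.0592/2)(0.604) = 0.190 − 0.018 = 0.172 V.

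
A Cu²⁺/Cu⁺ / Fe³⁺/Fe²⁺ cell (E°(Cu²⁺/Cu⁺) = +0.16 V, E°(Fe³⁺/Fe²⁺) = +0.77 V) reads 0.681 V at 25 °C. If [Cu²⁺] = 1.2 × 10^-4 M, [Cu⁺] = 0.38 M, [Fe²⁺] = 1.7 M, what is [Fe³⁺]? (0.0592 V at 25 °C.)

From the Nernst equation, log Q = n(E° − E)/0.0592 = 1(0.61 − 0.681)/0.0592 = -1.199, so Q = 0.0632.
With Q = [Cu²⁺]·[Fe²⁺]/([Cu⁺]·[Fe³⁺]) and the known concentrations, [Fe³⁺] in the denominator gives [Fe³⁺] = 0.0085 M.

0.0085 M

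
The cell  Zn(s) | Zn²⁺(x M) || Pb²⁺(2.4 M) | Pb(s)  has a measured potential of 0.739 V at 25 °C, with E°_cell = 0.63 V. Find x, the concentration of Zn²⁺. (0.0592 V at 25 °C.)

From the Nernst equation, log Q = n(E° − E)/0.0592 = 2(0.63 − 0.739)/0.0592 = -3.682, so Q = 2.08 × 10^-4.
With Q = [Zn²⁺]/[Pb²⁺] and the known concentrations, [Zn²⁺] in the numerator gives [Zn²⁺] = 5 × 10^-4 M.

5 × 10^-4 M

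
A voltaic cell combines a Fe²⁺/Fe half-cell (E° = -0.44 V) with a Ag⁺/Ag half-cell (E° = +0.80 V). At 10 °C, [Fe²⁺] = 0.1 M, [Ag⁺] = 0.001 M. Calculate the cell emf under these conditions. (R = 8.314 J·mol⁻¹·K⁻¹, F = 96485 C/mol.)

The Ag⁺/Ag couple has the higher reduction potential and acts as the cathode, so E°_cell = +0.80 − (-0.44) = 1.24 V.
Balancing electrons gives n = 2; the reaction quotient is Q = [Fe²⁺]/[Ag⁺]^2 = 1 × 10^5.
E = E° − (RT/nF) ln Q = 1.24 − (8.314×283)/(2×96485) × (11.513) = 1.240 − 0.140 = 1.100 V.

1.10 V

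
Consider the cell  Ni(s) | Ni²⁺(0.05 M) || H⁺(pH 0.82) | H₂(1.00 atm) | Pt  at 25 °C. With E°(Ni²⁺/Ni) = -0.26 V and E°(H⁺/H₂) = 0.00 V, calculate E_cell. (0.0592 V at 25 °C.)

The hydrogen couple is the cathode, so E°_cell = 0.26 V; n = 2.
[H⁺] = 10^(−0.82) = 0.15 M, and Q = [Ni²⁺]·P(H₂) / [H⁺]^2 = 2.18.
E = E° − (0.0592/2) log Q = 0.26 − (0.0592/2)(0.339) = 0.250 V.

0.25 V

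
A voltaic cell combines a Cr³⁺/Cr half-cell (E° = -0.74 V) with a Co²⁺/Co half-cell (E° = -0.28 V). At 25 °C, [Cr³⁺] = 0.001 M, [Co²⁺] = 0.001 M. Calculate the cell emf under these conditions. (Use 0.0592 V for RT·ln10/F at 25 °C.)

0.430 V

The Co²⁺/Co couple has the higher reduction potential and acts as the cathode, so E°_cell = -0.28 − (-0.74) = 0.46 V.
Balancing electrons gives n = 6; the reaction quotient is Q = [Cr³⁺]^2/[Co²⁺]^3 = 1000.
At 25 °C, E = E° − (0.0592/n) log Q = 0.46 − (0.0592/6)(3.000) = 0.460 − 0.030 = 0.430 V.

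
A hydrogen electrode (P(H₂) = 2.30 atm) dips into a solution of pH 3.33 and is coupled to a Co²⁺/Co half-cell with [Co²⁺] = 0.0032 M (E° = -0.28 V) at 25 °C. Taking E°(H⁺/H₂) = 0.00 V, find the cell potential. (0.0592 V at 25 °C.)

0.15 V

The hydrogen couple is the cathode, so E°_cell = 0.28 V; n = 2.
[H⁺] = 10^(−3.33) = 4.7 × 10^-4 M, and Q = [Co²⁺]·P(H₂) / [H⁺]^2 = 3.36 × 10^4.
E = E° − (0.0592/2) log Q = 0.28 − (0.0592/2)(4.527) = 0.146 V.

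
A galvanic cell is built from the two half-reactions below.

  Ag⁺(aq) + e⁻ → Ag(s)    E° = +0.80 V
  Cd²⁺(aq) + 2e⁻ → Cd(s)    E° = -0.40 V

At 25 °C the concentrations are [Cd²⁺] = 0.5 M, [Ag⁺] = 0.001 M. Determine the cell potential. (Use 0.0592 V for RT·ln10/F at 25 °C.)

The Ag⁺/Ag couple has the higher reduction potential and acts as the cathode, so E°_cell = +0.80 − (-0.40) = 1.20 V.
Balancing electrons gives n = 2; the reaction quotient is Q = [Cd²⁺]/[Ag⁺]^2 = 5 × 10^5.
At 25 °C, E = E° − (0.0592/n) log Q = 1.20 − (0.0592/2)(5.699) = 1.200 − 0.169 = 1.031 V.

1.03 V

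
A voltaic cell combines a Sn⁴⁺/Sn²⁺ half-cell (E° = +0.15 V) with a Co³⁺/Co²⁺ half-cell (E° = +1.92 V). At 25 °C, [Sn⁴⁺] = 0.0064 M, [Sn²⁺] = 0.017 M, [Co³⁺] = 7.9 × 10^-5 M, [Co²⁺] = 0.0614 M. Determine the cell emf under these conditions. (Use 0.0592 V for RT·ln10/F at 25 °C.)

1.61 V

The Co³⁺/Co²⁺ couple has the higher reduction potential and acts as the cathode, so E°_cell = +1.92 − (+0.15) = 1.77 V.
Balancing electrons gives n = 2; the reaction quotient is Q = [Sn⁴⁺]·[Co²⁺]^2/([Sn²⁺]·[Co³⁺]^2) = 2.27 × 10^5.
At 25 °C, E = E° − (0.0592/n) log Q = 1.77 − (0.0592/2)(5.357) = 1.770 − 0.159 = 1.611 V.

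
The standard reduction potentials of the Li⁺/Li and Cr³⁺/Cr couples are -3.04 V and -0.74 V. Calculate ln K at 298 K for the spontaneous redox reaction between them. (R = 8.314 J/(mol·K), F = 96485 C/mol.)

ln K = 268.7

E°_cell = -0.74 − (-3.04) = 2.30 V, with n = 3 electrons transferred.
At equilibrium E = 0, so the Nernst equation gives ln K = nFE°/RT = (3)(96485)(2.30)/((8.314)(298)) = 268.71.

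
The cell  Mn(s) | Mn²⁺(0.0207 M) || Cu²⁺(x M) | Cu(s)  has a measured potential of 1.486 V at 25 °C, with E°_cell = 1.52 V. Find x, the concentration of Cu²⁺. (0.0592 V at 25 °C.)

From the Nernst equation, log Q = n(E° − E)/0.0592 = 2(1.52 − 1.486)/0.0592 = 1.149, so Q = 14.1.
With Q = [Mn²⁺]/[Cu²⁺] and the known concentrations, [Cu²⁺] in the denominator gives [Cu²⁺] = 0.0015 M.

0.0015 M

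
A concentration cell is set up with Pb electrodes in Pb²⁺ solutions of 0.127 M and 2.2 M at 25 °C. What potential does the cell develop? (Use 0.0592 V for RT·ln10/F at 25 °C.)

0.037 V

Both half-cells are Pb²⁺/Pb, so E°_cell = 0. The concentrated side is the cathode; the cell reaction moves Pb²⁺ from high to low concentration with n = 2.
Q = [Pb²⁺]_dilute/[Pb²⁺]_conc = 0.127/2.2 = 0.0577.
E = 0 − (0.0592/2) log Q = −(0.0592/2)(-1.239) = 0.0367 V.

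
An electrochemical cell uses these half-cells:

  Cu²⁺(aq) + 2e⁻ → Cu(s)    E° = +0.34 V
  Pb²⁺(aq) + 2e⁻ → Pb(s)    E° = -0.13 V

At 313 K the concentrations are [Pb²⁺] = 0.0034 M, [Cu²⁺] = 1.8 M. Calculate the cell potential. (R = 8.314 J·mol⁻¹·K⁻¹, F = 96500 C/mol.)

The Cu²⁺/Cu couple has the higher reduction potential and acts as the cathode, so E°_cell = +0.34 − (-0.13) = 0.47 V.
Balancing electrons gives n = 2; the reaction quotient is Q = [Pb²⁺]/[Cu²⁺] = 0.00189.
E = E° − (RT/nF) ln Q = 0.47 − (8.314×313)/(2×96500) × (-6.272) = 0.470 + 0.085 = 0.555 V.

0.555 V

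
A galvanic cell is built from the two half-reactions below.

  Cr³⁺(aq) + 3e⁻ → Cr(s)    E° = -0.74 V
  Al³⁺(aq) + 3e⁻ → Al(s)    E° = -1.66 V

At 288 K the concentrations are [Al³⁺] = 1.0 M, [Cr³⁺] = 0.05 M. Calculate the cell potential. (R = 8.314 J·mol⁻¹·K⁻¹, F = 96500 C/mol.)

0.895 V

The Cr³⁺/Cr couple has the higher reduction potential and acts as the cathode, so E°_cell = -0.74 − (-1.66) = 0.92 V.
Balancing electrons gives n = 3; the reaction quotient is Q = [Al³⁺]/[Cr³⁺] = 20.0.
E = E° − (RT/nF) ln Q = 0.92 − (8.314×288)/(3×96500) × (2.996) = 0.920 − 0.025 = 0.895 V.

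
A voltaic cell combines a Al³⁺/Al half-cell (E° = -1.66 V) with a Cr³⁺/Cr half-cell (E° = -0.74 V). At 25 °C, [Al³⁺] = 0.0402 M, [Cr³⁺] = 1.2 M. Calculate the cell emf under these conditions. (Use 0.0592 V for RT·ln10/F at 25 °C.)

0.949 V

The Cr³⁺/Cr couple has the higher reduction potential and acts as the cathode, so E°_cell = -0.74 − (-1.66) = 0.92 V.
Balancing electrons gives n = 3; the reaction quotient is Q = [Al³⁺]/[Cr³⁺] = 0.0335.
At 25 °C, E = E° − (0.0592/n) log Q = 0.92 − (0.0592/3)(-1.475) = 0.920 + 0.029 = 0.949 V.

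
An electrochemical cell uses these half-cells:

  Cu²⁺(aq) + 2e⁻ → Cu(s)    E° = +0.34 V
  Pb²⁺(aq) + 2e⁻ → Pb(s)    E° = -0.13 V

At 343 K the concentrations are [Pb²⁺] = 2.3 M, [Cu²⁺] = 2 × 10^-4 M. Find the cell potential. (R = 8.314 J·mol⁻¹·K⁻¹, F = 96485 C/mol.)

0.332 V

The Cu²⁺/Cu couple has the higher reduction potential and acts as the cathode, so E°_cell = +0.34 − (-0.13) = 0.47 V.
Balancing electrons gives n = 2; the reaction quotient is Q = [Pb²⁺]/[Cu²⁺] = 1.15 × 10^4.
E = E° − (RT/nF) ln Q = 0.47 − (8.314×343)/(2×96485) × (9.350) = 0.470 − 0.138 = 0.332 V.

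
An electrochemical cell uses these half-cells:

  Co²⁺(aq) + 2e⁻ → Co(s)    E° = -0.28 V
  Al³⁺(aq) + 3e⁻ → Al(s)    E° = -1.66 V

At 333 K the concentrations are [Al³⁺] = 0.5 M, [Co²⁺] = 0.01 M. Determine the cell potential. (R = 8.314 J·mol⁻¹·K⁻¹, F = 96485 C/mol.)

1.32 V

The Co²⁺/Co couple has the higher reduction potential and acts as the cathode, so E°_cell = -0.28 − (-1.66) = 1.38 V.
Balancing electrons gives n = 6; the reaction quotient is Q = [Al³⁺]^2/[Co²⁺]^3 = 2.5 × 10^5.
E = E° − (RT/nF) ln Q = 1.38 − (8.314×333)/(6×96485) × (12.429) = 1.380 − 0.059 = 1.321 V.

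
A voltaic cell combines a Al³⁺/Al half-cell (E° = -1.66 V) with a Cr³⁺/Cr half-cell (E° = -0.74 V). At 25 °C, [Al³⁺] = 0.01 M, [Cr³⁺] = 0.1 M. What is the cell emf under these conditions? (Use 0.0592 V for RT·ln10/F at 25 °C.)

The Cr³⁺/Cr couple has the higher reduction potential and acts as the cathode, so E°_cell = -0.74 − (-1.66) = 0.92 V.
Balancing electrons gives n = 3; the reaction quotient is Q = [Al³⁺]/[Cr³⁺] = 0.100.
At 25 °C, E = E° − (0.0592/n) log Q = 0.92 − (0.0592/3)(-1.000) = 0.920 + 0.020 = 0.940 V.

0.940 V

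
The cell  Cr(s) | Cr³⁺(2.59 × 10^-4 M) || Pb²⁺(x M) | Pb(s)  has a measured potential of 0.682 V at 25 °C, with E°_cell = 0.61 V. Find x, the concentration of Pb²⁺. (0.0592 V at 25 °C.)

From the Nernst equation, log Q = n(E° − E)/0.0592 = 6(0.61 − 0.682)/0.0592 = -7.297, so Q = 5.04 × 10^-8.
With Q = [Cr³⁺]^2/[Pb²⁺]^3 and the known concentrations, [Pb²⁺]^3 in the denominator gives [Pb²⁺] = 1.1 M.

1.1 M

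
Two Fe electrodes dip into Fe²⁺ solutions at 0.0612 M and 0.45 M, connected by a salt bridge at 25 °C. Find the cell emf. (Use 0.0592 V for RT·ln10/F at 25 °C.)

Both half-cells are Fe²⁺/Fe, so E°_cell = 0. The concentrated side is the cathode; the cell reaction moves Fe²⁺ from high to low concentration with n = 2.
Q = [Fe²⁺]_dilute/[Fe²⁺]_conc = 0.0612/0.45 = 0.136.
E = 0 − (0.0592/2) log Q = −(0.0592/2)(-0.866) = 0.0256 V.

0.026 V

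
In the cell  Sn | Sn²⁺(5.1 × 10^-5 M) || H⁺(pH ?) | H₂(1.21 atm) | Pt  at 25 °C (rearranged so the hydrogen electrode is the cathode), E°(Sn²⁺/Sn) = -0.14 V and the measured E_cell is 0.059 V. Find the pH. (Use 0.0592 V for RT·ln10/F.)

pH = 3.47

E°_cell = 0.14 V and n = 2.
log Q = n(E° − E)/0.0592 = 2×(0.14 − 0.059)/0.0592 = 2.736.
With Q = [Sn²⁺]·P(H₂) / [H⁺]^2, solving for [H⁺] gives log[H⁺] = -3.473, so pH = 3.47.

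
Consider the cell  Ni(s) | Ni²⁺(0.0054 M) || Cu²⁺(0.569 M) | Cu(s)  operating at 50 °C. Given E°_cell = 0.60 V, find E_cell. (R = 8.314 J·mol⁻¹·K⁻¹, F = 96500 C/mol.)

Balancing electrons gives n = 2; the reaction quotient is Q = [Ni²⁺]/[Cu²⁺] = 0.00949.
E = E° − (RT/nF) ln Q = 0.60 − (8.314×323)/(2×96500) × (-4.657) = 0.600 + 0.065 = 0.665 V.

0.665 V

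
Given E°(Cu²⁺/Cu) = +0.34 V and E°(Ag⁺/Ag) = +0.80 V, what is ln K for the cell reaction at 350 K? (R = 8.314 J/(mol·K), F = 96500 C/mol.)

ln K = 30.5

E°_cell = +0.80 − (+0.34) = 0.46 V, with n = 2 electrons transferred.
At equilibrium E = 0, so the Nernst equation gives ln K = nFE°/RT = (2)(96500)(0.46)/((8.314)(350)) = 30.51.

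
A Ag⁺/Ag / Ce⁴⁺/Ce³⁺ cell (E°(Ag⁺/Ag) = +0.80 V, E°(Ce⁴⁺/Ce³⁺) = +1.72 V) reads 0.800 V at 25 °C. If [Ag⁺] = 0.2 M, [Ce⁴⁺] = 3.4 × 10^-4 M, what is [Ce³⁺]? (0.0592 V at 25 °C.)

0.18 M

From the Nernst equation, log Q = n(E° − E)/0.0592 = 1(0.92 − 0.800)/0.0592 = 2.027, so Q = 106.
With Q = [Ag⁺]·[Ce³⁺]/[Ce⁴⁺] and the known concentrations, [Ce³⁺] in the numerator gives [Ce³⁺] = 0.18 M.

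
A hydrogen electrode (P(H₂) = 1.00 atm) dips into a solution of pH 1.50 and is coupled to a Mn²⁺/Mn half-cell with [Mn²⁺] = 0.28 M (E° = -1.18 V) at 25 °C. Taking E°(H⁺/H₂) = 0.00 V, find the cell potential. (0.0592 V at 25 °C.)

1.11 V

The hydrogen couple is the cathode, so E°_cell = 1.18 V; n = 2.
[H⁺] = 10^(−1.50) = 0.032 M, and Q = [Mn²⁺]·P(H₂) / [H⁺]^2 = 280.
E = E° − (0.0592/2) log Q = 1.18 − (0.0592/2)(2.447) = 1.108 V.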